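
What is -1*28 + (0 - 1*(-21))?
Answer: -7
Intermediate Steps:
-1*28 + (0 - 1*(-21)) = -28 + (0 + 21) = -28 + 21 = -7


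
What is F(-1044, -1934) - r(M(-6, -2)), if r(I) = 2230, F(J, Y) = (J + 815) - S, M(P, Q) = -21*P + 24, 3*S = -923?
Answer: -6454/3 ≈ -2151.3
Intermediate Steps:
S = -923/3 (S = (1/3)*(-923) = -923/3 ≈ -307.67)
M(P, Q) = 24 - 21*P
F(J, Y) = 3368/3 + J (F(J, Y) = (J + 815) - 1*(-923/3) = (815 + J) + 923/3 = 3368/3 + J)
F(-1044, -1934) - r(M(-6, -2)) = (3368/3 - 1044) - 1*2230 = 236/3 - 2230 = -6454/3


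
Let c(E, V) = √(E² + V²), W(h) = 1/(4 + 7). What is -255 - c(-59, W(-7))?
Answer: -255 - √421202/11 ≈ -314.00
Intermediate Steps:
W(h) = 1/11
-255 - c(-59, W(-7)) = -255 - √((-59)² + (1/11)²) = -255 - √(3481 + 1/121) = -255 - √(421202/121) = -255 - √421202/11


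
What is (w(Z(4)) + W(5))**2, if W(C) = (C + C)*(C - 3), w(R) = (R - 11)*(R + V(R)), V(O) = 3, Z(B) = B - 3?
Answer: 400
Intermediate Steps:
Z(B) = -3 + B
w(R) = (-11 + R)*(3 + R) (w(R) = (R - 11)*(R + 3) = (-11 + R)*(3 + R))
W(C) = 2*C*(-3 + C) (W(C) = (2*C)*(-3 + C) = 2*C*(-3 + C))
(w(Z(4)) + W(5))**2 = ((-33 + (-3 + 4)**2 - 8*(-3 + 4)) + 2*5*(-3 + 5))**2 = ((-33 + 1**2 - 8*1) + 2*5*2)**2 = ((-33 + 1 - 8) + 20)**2 = (-40 + 20)**2 = (-20)**2 = 400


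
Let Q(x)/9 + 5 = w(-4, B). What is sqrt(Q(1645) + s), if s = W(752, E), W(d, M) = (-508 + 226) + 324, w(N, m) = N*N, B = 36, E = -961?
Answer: sqrt(141) ≈ 11.874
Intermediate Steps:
w(N, m) = N**2
Q(x) = 99 (Q(x) = -45 + 9*(-4)**2 = -45 + 9*16 = -45 + 144 = 99)
W(d, M) = 42 (W(d, M) = -282 + 324 = 42)
s = 42
sqrt(Q(1645) + s) = sqrt(99 + 42) = sqrt(141)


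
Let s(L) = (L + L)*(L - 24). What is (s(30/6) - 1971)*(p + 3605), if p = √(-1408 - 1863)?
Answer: -7790405 - 2161*I*√3271 ≈ -7.7904e+6 - 1.2359e+5*I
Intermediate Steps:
p = I*√3271 (p = √(-3271) = I*√3271 ≈ 57.193*I)
s(L) = 2*L*(-24 + L) (s(L) = (2*L)*(-24 + L) = 2*L*(-24 + L))
(s(30/6) - 1971)*(p + 3605) = (2*(30/6)*(-24 + 30/6) - 1971)*(I*√3271 + 3605) = (2*(30*(⅙))*(-24 + 30*(⅙)) - 1971)*(3605 + I*√3271) = (2*5*(-24 + 5) - 1971)*(3605 + I*√3271) = (2*5*(-19) - 1971)*(3605 + I*√3271) = (-190 - 1971)*(3605 + I*√3271) = -2161*(3605 + I*√3271) = -7790405 - 2161*I*√3271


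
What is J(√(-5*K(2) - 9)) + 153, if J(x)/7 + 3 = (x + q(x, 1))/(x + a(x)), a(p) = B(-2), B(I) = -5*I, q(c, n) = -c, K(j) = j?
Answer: 132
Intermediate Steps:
a(p) = 10 (a(p) = -5*(-2) = 10)
J(x) = -21 (J(x) = -21 + 7*((x - x)/(x + 10)) = -21 + 7*(0/(10 + x)) = -21 + 7*0 = -21 + 0 = -21)
J(√(-5*K(2) - 9)) + 153 = -21 + 153 = 132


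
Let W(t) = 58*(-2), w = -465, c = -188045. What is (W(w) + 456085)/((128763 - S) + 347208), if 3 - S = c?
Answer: 455969/287923 ≈ 1.5836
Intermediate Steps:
S = 188048 (S = 3 - 1*(-188045) = 3 + 188045 = 188048)
W(t) = -116
(W(w) + 456085)/((128763 - S) + 347208) = (-116 + 456085)/((128763 - 1*188048) + 347208) = 455969/((128763 - 188048) + 347208) = 455969/(-59285 + 347208) = 455969/287923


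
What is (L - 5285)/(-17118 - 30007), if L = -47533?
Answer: 52818/47125 ≈ 1.1208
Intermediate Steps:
(L - 5285)/(-17118 - 30007) = (-47533 - 5285)/(-17118 - 30007) = -52818/(-47125) = -52818*(-1/47125) = 52818/47125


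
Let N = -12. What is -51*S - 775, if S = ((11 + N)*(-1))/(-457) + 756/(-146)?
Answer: -17041006/33361 ≈ -510.81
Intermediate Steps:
S = -172819/33361 (S = ((11 - 12)*(-1))/(-457) + 756/(-146) = -1*(-1)*(-1/457) + 756*(-1/146) = 1*(-1/457) - 378/73 = -1/457 - 378/73 = -172819/33361 ≈ -5.1803)
-51*S - 775 = -51*(-172819/33361) - 775 = 8813769/33361 - 775 = -17041006/33361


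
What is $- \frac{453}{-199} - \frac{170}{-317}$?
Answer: $\frac{177431}{63083} \approx 2.8127$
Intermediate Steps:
$- \frac{453}{-199} - \frac{170}{-317} = \left(-453\right) \left(- \frac{1}{199}\right) - - \frac{170}{317} = \frac{453}{199} + \frac{170}{317} = \frac{177431}{63083}$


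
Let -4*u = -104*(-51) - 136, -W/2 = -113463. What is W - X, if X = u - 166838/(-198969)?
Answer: 45408140404/198969 ≈ 2.2822e+5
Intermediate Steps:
W = 226926 (W = -2*(-113463) = 226926)
u = -1292 (u = -(-104*(-51) - 136)/4 = -(5304 - 136)/4 = -1/4*5168 = -1292)
X = -256901110/198969 (X = -1292 - 166838/(-198969) = -1292 - 166838*(-1/198969) = -1292 + 166838/198969 = -256901110/198969 ≈ -1291.2)
W - X = 226926 - 1*(-256901110/198969) = 226926 + 256901110/198969 = 45408140404/198969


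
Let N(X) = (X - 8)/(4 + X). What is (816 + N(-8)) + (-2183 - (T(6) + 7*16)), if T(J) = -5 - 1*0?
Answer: -1470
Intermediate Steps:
N(X) = (-8 + X)/(4 + X)
T(J) = -5 (T(J) = -5 + 0 = -5)
(816 + N(-8)) + (-2183 - (T(6) + 7*16)) = (816 + (-8 - 8)/(4 - 8)) + (-2183 - (-5 + 7*16)) = (816 - 16/(-4)) + (-2183 - (-5 + 112)) = (816 - ¼*(-16)) + (-2183 - 1*107) = (816 + 4) + (-2183 - 107) = 820 - 2290 = -1470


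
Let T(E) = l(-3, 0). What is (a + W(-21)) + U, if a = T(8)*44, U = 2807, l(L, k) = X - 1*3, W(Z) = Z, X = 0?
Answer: 2654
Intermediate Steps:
l(L, k) = -3 (l(L, k) = 0 - 1*3 = 0 - 3 = -3)
T(E) = -3
a = -132 (a = -3*44 = -132)
(a + W(-21)) + U = (-132 - 21) + 2807 = -153 + 2807 = 2654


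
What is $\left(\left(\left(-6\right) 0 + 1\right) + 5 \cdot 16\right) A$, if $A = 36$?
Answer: $2916$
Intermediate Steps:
$\left(\left(\left(-6\right) 0 + 1\right) + 5 \cdot 16\right) A = \left(\left(\left(-6\right) 0 + 1\right) + 5 \cdot 16\right) 36 = \left(\left(0 + 1\right) + 80\right) 36 = \left(1 + 80\right) 36 = 81 \cdot 36 = 2916$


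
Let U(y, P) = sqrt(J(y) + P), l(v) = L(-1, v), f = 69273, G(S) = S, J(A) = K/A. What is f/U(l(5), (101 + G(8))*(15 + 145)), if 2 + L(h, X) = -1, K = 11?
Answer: 69273*sqrt(543)/3077 ≈ 524.61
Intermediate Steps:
J(A) = 11/A
L(h, X) = -3 (L(h, X) = -2 - 1 = -3)
l(v) = -3
U(y, P) = sqrt(P + 11/y) (U(y, P) = sqrt(11/y + P) = sqrt(P + 11/y))
f/U(l(5), (101 + G(8))*(15 + 145)) = 69273/(sqrt((101 + 8)*(15 + 145) + 11/(-3))) = 69273/(sqrt(109*160 + 11*(-1/3))) = 69273/(sqrt(17440 - 11/3)) = 69273/(sqrt(52309/3)) = 69273/((17*sqrt(543)/3)) = 69273*(sqrt(543)/3077) = 69273*sqrt(543)/3077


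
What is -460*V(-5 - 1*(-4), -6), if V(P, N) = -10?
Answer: 4600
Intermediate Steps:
-460*V(-5 - 1*(-4), -6) = -460*(-10) = 4600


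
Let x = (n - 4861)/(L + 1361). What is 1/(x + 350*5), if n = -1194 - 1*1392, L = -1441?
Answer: 80/147447 ≈ 0.00054257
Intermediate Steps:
n = -2586 (n = -1194 - 1392 = -2586)
x = 7447/80 (x = (-2586 - 4861)/(-1441 + 1361) = -7447/(-80) = -7447*(-1/80) = 7447/80 ≈ 93.088)
1/(x + 350*5) = 1/(7447/80 + 350*5) = 1/(7447/80 + 1750) = 1/(147447/80) = 80/147447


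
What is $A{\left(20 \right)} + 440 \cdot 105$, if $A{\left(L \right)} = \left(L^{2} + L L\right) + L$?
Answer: $47020$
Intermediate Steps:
$A{\left(L \right)} = L + 2 L^{2}$ ($A{\left(L \right)} = \left(L^{2} + L^{2}\right) + L = 2 L^{2} + L = L + 2 L^{2}$)
$A{\left(20 \right)} + 440 \cdot 105 = 20 \left(1 + 2 \cdot 20\right) + 440 \cdot 105 = 20 \left(1 + 40\right) + 46200 = 20 \cdot 41 + 46200 = 820 + 46200 = 47020$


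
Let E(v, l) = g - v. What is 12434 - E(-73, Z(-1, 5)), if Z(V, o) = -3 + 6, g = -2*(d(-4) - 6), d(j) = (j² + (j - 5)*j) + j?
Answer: 12445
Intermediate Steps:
d(j) = j + j² + j*(-5 + j) (d(j) = (j² + (-5 + j)*j) + j = (j² + j*(-5 + j)) + j = j + j² + j*(-5 + j))
g = -84 (g = -2*(2*(-4)*(-2 - 4) - 6) = -2*(2*(-4)*(-6) - 6) = -2*(48 - 6) = -2*42 = -84)
Z(V, o) = 3
E(v, l) = -84 - v
12434 - E(-73, Z(-1, 5)) = 12434 - (-84 - 1*(-73)) = 12434 - (-84 + 73) = 12434 - 1*(-11) = 12434 + 11 = 12445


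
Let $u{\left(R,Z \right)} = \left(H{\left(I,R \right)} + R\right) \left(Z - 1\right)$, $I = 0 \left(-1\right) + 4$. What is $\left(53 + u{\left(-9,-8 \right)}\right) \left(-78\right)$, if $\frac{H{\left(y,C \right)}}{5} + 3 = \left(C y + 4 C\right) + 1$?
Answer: $-270192$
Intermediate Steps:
$I = 4$ ($I = 0 + 4 = 4$)
$H{\left(y,C \right)} = -10 + 20 C + 5 C y$ ($H{\left(y,C \right)} = -15 + 5 \left(\left(C y + 4 C\right) + 1\right) = -15 + 5 \left(\left(4 C + C y\right) + 1\right) = -15 + 5 \left(1 + 4 C + C y\right) = -15 + \left(5 + 20 C + 5 C y\right) = -10 + 20 C + 5 C y$)
$u{\left(R,Z \right)} = \left(-1 + Z\right) \left(-10 + 41 R\right)$ ($u{\left(R,Z \right)} = \left(\left(-10 + 20 R + 5 R 4\right) + R\right) \left(Z - 1\right) = \left(\left(-10 + 20 R + 20 R\right) + R\right) \left(-1 + Z\right) = \left(\left(-10 + 40 R\right) + R\right) \left(-1 + Z\right) = \left(-10 + 41 R\right) \left(-1 + Z\right) = \left(-1 + Z\right) \left(-10 + 41 R\right)$)
$\left(53 + u{\left(-9,-8 \right)}\right) \left(-78\right) = \left(53 + \left(10 - -369 - -80 + 41 \left(-9\right) \left(-8\right)\right)\right) \left(-78\right) = \left(53 + \left(10 + 369 + 80 + 2952\right)\right) \left(-78\right) = \left(53 + 3411\right) \left(-78\right) = 3464 \left(-78\right) = -270192$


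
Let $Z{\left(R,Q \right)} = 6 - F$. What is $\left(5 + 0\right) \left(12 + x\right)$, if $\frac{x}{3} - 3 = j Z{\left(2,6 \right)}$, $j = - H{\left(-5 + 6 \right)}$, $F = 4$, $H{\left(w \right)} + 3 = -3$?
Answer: $285$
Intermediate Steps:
$H{\left(w \right)} = -6$ ($H{\left(w \right)} = -3 - 3 = -6$)
$j = 6$ ($j = \left(-1\right) \left(-6\right) = 6$)
$Z{\left(R,Q \right)} = 2$ ($Z{\left(R,Q \right)} = 6 - 4 = 2$)
$x = 45$ ($x = 9 + 3 \cdot 6 \cdot 2 = 9 + 3 \cdot 12 = 9 + 36 = 45$)
$\left(5 + 0\right) \left(12 + x\right) = \left(5 + 0\right) \left(12 + 45\right) = 5 \cdot 57 = 285$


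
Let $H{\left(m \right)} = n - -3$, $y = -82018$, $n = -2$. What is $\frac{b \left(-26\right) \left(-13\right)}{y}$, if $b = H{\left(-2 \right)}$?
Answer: $- \frac{169}{41009} \approx -0.0041211$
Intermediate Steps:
$H{\left(m \right)} = 1$ ($H{\left(m \right)} = -2 - -3 = -2 + 3 = 1$)
$b = 1$
$\frac{b \left(-26\right) \left(-13\right)}{y} = \frac{1 \left(-26\right) \left(-13\right)}{-82018} = \left(-26\right) \left(-13\right) \left(- \frac{1}{82018}\right) = 338 \left(- \frac{1}{82018}\right) = - \frac{169}{41009}$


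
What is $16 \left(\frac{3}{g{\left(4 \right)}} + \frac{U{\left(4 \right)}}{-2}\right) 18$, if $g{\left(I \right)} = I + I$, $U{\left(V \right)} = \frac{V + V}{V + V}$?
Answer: $-36$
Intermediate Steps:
$U{\left(V \right)} = 1$ ($U{\left(V \right)} = \frac{2 V}{2 V} = 2 V \frac{1}{2 V} = 1$)
$g{\left(I \right)} = 2 I$
$16 \left(\frac{3}{g{\left(4 \right)}} + \frac{U{\left(4 \right)}}{-2}\right) 18 = 16 \left(\frac{3}{2 \cdot 4} + 1 \frac{1}{-2}\right) 18 = 16 \left(\frac{3}{8} + 1 \left(- \frac{1}{2}\right)\right) 18 = 16 \left(3 \cdot \frac{1}{8} - \frac{1}{2}\right) 18 = 16 \left(\frac{3}{8} - \frac{1}{2}\right) 18 = 16 \left(- \frac{1}{8}\right) 18 = \left(-2\right) 18 = -36$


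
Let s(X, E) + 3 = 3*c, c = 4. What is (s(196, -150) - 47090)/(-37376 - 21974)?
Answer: 47081/59350 ≈ 0.79328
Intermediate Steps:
s(X, E) = 9 (s(X, E) = -3 + 3*4 = -3 + 12 = 9)
(s(196, -150) - 47090)/(-37376 - 21974) = (9 - 47090)/(-37376 - 21974) = -47081/(-59350) = -47081*(-1/59350) = 47081/59350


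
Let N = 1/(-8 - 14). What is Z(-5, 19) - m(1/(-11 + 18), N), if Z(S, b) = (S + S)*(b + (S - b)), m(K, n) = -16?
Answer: 66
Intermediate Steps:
N = -1/22 (N = 1/(-22) = -1/22 ≈ -0.045455)
Z(S, b) = 2*S² (Z(S, b) = (2*S)*S = 2*S²)
Z(-5, 19) - m(1/(-11 + 18), N) = 2*(-5)² - 1*(-16) = 2*25 + 16 = 50 + 16 = 66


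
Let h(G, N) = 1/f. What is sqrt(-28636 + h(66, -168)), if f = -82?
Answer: I*sqrt(192548546)/82 ≈ 169.22*I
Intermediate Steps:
h(G, N) = -1/82 (h(G, N) = 1/(-82) = -1/82)
sqrt(-28636 + h(66, -168)) = sqrt(-28636 - 1/82) = sqrt(-2348153/82) = I*sqrt(192548546)/82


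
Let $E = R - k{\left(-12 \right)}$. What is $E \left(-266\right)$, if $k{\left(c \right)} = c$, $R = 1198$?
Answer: $-321860$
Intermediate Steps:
$E = 1210$ ($E = 1198 - -12 = 1198 + 12 = 1210$)
$E \left(-266\right) = 1210 \left(-266\right) = -321860$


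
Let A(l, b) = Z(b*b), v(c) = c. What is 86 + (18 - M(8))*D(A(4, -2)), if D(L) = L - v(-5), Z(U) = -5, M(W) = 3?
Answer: 86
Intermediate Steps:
A(l, b) = -5
D(L) = 5 + L (D(L) = L - 1*(-5) = L + 5 = 5 + L)
86 + (18 - M(8))*D(A(4, -2)) = 86 + (18 - 1*3)*(5 - 5) = 86 + (18 - 3)*0 = 86 + 15*0 = 86 + 0 = 86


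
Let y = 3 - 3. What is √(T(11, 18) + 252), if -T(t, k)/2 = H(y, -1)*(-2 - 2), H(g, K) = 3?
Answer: 2*√69 ≈ 16.613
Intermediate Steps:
y = 0
T(t, k) = 24 (T(t, k) = -6*(-2 - 2) = -6*(-4) = -2*(-12) = 24)
√(T(11, 18) + 252) = √(24 + 252) = √276 = 2*√69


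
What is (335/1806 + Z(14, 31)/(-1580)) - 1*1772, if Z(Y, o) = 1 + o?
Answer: -1263973763/713370 ≈ -1771.8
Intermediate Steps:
(335/1806 + Z(14, 31)/(-1580)) - 1*1772 = (335/1806 + (1 + 31)/(-1580)) - 1*1772 = (335*(1/1806) + 32*(-1/1580)) - 1772 = (335/1806 - 8/395) - 1772 = 117877/713370 - 1772 = -1263973763/713370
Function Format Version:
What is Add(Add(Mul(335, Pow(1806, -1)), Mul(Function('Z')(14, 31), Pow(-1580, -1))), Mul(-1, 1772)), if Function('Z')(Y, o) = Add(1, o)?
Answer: Rational(-1263973763, 713370) ≈ -1771.8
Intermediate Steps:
Add(Add(Mul(335, Pow(1806, -1)), Mul(Function('Z')(14, 31), Pow(-1580, -1))), Mul(-1, 1772)) = Add(Add(Mul(335, Pow(1806, -1)), Mul(Add(1, 31), Pow(-1580, -1))), Mul(-1, 1772)) = Add(Add(Mul(335, Rational(1, 1806)), Mul(32, Rational(-1, 1580))), -1772) = Add(Add(Rational(335, 1806), Rational(-8, 395)), -1772) = Add(Rational(117877, 713370), -1772) = Rational(-1263973763, 713370)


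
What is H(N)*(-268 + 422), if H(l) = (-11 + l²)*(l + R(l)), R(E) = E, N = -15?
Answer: -988680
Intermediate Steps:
H(l) = 2*l*(-11 + l²) (H(l) = (-11 + l²)*(l + l) = (-11 + l²)*(2*l) = 2*l*(-11 + l²))
H(N)*(-268 + 422) = (2*(-15)*(-11 + (-15)²))*(-268 + 422) = (2*(-15)*(-11 + 225))*154 = (2*(-15)*214)*154 = -6420*154 = -988680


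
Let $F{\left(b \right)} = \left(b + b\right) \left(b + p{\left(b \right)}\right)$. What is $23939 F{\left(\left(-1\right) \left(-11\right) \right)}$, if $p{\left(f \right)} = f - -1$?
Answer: $12113134$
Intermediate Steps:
$p{\left(f \right)} = 1 + f$ ($p{\left(f \right)} = f + 1 = 1 + f$)
$F{\left(b \right)} = 2 b \left(1 + 2 b\right)$ ($F{\left(b \right)} = \left(b + b\right) \left(b + \left(1 + b\right)\right) = 2 b \left(1 + 2 b\right)$)
$23939 F{\left(\left(-1\right) \left(-11\right) \right)} = 23939 \cdot 2 \left(\left(-1\right) \left(-11\right)\right) \left(1 + 2 \left(\left(-1\right) \left(-11\right)\right)\right) = 23939 \cdot 2 \cdot 11 \left(1 + 2 \cdot 11\right) = 23939 \cdot 2 \cdot 11 \left(1 + 22\right) = 23939 \cdot 2 \cdot 11 \cdot 23 = 23939 \cdot 506 = 12113134$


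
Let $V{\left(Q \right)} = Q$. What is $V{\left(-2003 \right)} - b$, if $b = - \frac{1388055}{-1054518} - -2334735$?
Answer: $- \frac{821377890113}{351506} \approx -2.3367 \cdot 10^{6}$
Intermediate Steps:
$b = \frac{820673823595}{351506}$ ($b = \left(-1388055\right) \left(- \frac{1}{1054518}\right) + 2334735 = \frac{462685}{351506} + 2334735 = \frac{820673823595}{351506} \approx 2.3347 \cdot 10^{6}$)
$V{\left(-2003 \right)} - b = -2003 - \frac{820673823595}{351506} = - \frac{821377890113}{351506}$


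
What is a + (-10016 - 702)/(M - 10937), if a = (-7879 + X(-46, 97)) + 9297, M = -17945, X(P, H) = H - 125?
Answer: 20078349/14441 ≈ 1390.4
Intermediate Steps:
X(P, H) = -125 + H
a = 1390 (a = (-7879 + (-125 + 97)) + 9297 = (-7879 - 28) + 9297 = -7907 + 9297 = 1390)
a + (-10016 - 702)/(M - 10937) = 1390 + (-10016 - 702)/(-17945 - 10937) = 1390 - 10718/(-28882) = 1390 - 10718*(-1/28882) = 1390 + 5359/14441 = 20078349/14441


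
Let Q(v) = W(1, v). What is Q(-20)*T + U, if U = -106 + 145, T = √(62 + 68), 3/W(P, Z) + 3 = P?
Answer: 39 - 3*√130/2 ≈ 21.897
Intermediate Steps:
W(P, Z) = 3/(-3 + P)
Q(v) = -3/2 (Q(v) = 3/(-3 + 1) = 3/(-2) = 3*(-½) = -3/2)
T = √130 ≈ 11.402
U = 39
Q(-20)*T + U = -3*√130/2 + 39 = 39 - 3*√130/2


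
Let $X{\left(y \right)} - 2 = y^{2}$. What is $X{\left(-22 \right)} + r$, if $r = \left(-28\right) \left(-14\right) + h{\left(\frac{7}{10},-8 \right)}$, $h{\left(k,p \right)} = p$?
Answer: $870$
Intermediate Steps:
$X{\left(y \right)} = 2 + y^{2}$
$r = 384$ ($r = \left(-28\right) \left(-14\right) - 8 = 392 - 8 = 384$)
$X{\left(-22 \right)} + r = \left(2 + \left(-22\right)^{2}\right) + 384 = \left(2 + 484\right) + 384 = 486 + 384 = 870$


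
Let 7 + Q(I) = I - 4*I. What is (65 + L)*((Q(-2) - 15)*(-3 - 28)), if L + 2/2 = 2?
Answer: 32736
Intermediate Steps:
L = 1 (L = -1 + 2 = 1)
Q(I) = -7 - 3*I (Q(I) = -7 + (I - 4*I) = -7 - 3*I)
(65 + L)*((Q(-2) - 15)*(-3 - 28)) = (65 + 1)*(((-7 - 3*(-2)) - 15)*(-3 - 28)) = 66*(((-7 + 6) - 15)*(-31)) = 66*((-1 - 15)*(-31)) = 66*(-16*(-31)) = 66*496 = 32736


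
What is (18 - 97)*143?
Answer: -11297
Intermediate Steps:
(18 - 97)*143 = -79*143 = -11297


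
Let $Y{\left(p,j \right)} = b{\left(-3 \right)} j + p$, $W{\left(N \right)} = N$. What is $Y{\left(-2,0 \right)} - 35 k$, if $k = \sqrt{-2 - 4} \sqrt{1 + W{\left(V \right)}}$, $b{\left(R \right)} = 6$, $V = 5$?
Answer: $-2 - 210 i \approx -2.0 - 210.0 i$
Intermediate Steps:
$Y{\left(p,j \right)} = p + 6 j$ ($Y{\left(p,j \right)} = 6 j + p = p + 6 j$)
$k = 6 i$ ($k = \sqrt{-2 - 4} \sqrt{1 + 5} = \sqrt{-6} \sqrt{6} = i \sqrt{6} \sqrt{6} = 6 i \approx 6.0 i$)
$Y{\left(-2,0 \right)} - 35 k = \left(-2 + 6 \cdot 0\right) - 35 \cdot 6 i = \left(-2 + 0\right) - 210 i = -2 - 210 i$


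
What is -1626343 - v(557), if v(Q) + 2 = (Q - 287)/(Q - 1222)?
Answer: -216303299/133 ≈ -1.6263e+6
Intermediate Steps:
v(Q) = -2 + (-287 + Q)/(-1222 + Q) (v(Q) = -2 + (Q - 287)/(Q - 1222) = -2 + (-287 + Q)/(-1222 + Q))
-1626343 - v(557) = -1626343 - (2157 - 1*557)/(-1222 + 557) = -1626343 - (2157 - 557)/(-665) = -1626343 - (-1)*1600/665 = -1626343 - 1*(-320/133) = -1626343 + 320/133 = -216303299/133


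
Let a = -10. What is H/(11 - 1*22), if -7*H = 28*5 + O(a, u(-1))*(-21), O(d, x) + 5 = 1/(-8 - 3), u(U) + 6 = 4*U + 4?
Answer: 388/121 ≈ 3.2066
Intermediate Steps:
u(U) = -2 + 4*U (u(U) = -6 + (4*U + 4) = -6 + (4 + 4*U) = -2 + 4*U)
O(d, x) = -56/11 (O(d, x) = -5 + 1/(-8 - 3) = -5 + 1/(-11) = -5 - 1/11 = -56/11)
H = -388/11 (H = -(28*5 - 56/11*(-21))/7 = -(140 + 1176/11)/7 = -⅐*2716/11 = -388/11 ≈ -35.273)
H/(11 - 1*22) = -388/11/(11 - 1*22) = -388/11/(11 - 22) = -388/11/(-11) = -1/11*(-388/11) = 388/121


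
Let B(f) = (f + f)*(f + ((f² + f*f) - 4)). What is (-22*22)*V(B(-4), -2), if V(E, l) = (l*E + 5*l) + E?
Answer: -88088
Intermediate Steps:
B(f) = 2*f*(-4 + f + 2*f²) (B(f) = (2*f)*(f + ((f² + f²) - 4)) = (2*f)*(f + (2*f² - 4)) = (2*f)*(f + (-4 + 2*f²)) = (2*f)*(-4 + f + 2*f²) = 2*f*(-4 + f + 2*f²))
V(E, l) = E + 5*l + E*l (V(E, l) = (E*l + 5*l) + E = (5*l + E*l) + E = E + 5*l + E*l)
(-22*22)*V(B(-4), -2) = (-22*22)*(2*(-4)*(-4 - 4 + 2*(-4)²) + 5*(-2) + (2*(-4)*(-4 - 4 + 2*(-4)²))*(-2)) = -484*(2*(-4)*(-4 - 4 + 2*16) - 10 + (2*(-4)*(-4 - 4 + 2*16))*(-2)) = -484*(2*(-4)*(-4 - 4 + 32) - 10 + (2*(-4)*(-4 - 4 + 32))*(-2)) = -484*(2*(-4)*24 - 10 + (2*(-4)*24)*(-2)) = -484*(-192 - 10 - 192*(-2)) = -484*(-192 - 10 + 384) = -484*182 = -88088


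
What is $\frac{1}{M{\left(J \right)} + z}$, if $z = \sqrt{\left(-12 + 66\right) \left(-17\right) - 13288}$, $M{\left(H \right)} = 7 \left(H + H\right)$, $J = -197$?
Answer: $- \frac{1379}{3810385} - \frac{i \sqrt{14206}}{7620770} \approx -0.00036191 - 1.564 \cdot 10^{-5} i$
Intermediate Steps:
$M{\left(H \right)} = 14 H$ ($M{\left(H \right)} = 7 \cdot 2 H = 14 H$)
$z = i \sqrt{14206}$ ($z = \sqrt{54 \left(-17\right) - 13288} = \sqrt{-918 - 13288} = \sqrt{-14206} = i \sqrt{14206} \approx 119.19 i$)
$\frac{1}{M{\left(J \right)} + z} = \frac{1}{14 \left(-197\right) + i \sqrt{14206}} = \frac{1}{-2758 + i \sqrt{14206}}$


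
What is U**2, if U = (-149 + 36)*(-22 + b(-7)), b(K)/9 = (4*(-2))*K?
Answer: 2966545156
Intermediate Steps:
b(K) = -72*K (b(K) = 9*((4*(-2))*K) = 9*(-8*K) = -72*K)
U = -54466 (U = (-149 + 36)*(-22 - 72*(-7)) = -113*(-22 + 504) = -113*482 = -54466)
U**2 = (-54466)**2 = 2966545156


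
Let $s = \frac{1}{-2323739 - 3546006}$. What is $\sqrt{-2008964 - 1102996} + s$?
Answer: $- \frac{1}{5869745} + 2 i \sqrt{777990} \approx -1.7037 \cdot 10^{-7} + 1764.1 i$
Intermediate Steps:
$s = - \frac{1}{5869745}$ ($s = \frac{1}{-5869745} = - \frac{1}{5869745} \approx -1.7037 \cdot 10^{-7}$)
$\sqrt{-2008964 - 1102996} + s = \sqrt{-2008964 - 1102996} - \frac{1}{5869745} = \sqrt{-3111960} - \frac{1}{5869745} = 2 i \sqrt{777990} - \frac{1}{5869745} = - \frac{1}{5869745} + 2 i \sqrt{777990}$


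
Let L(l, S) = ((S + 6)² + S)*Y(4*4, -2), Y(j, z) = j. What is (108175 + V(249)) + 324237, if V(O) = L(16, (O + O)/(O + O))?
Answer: 433212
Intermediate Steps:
L(l, S) = 16*S + 16*(6 + S)² (L(l, S) = ((S + 6)² + S)*(4*4) = ((6 + S)² + S)*16 = (S + (6 + S)²)*16 = 16*S + 16*(6 + S)²)
V(O) = 800 (V(O) = 16*((O + O)/(O + O)) + 16*(6 + (O + O)/(O + O))² = 16*((2*O)/((2*O))) + 16*(6 + (2*O)/((2*O)))² = 16*((2*O)*(1/(2*O))) + 16*(6 + (2*O)*(1/(2*O)))² = 16*1 + 16*(6 + 1)² = 16 + 16*7² = 16 + 16*49 = 16 + 784 = 800)
(108175 + V(249)) + 324237 = (108175 + 800) + 324237 = 108975 + 324237 = 433212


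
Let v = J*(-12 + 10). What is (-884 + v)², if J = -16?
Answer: 725904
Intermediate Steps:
v = 32 (v = -16*(-12 + 10) = -16*(-2) = 32)
(-884 + v)² = (-884 + 32)² = (-852)² = 725904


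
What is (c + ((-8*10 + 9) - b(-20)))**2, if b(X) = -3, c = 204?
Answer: 18496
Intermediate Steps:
(c + ((-8*10 + 9) - b(-20)))**2 = (204 + ((-8*10 + 9) - 1*(-3)))**2 = (204 + ((-80 + 9) + 3))**2 = (204 + (-71 + 3))**2 = (204 - 68)**2 = 136**2 = 18496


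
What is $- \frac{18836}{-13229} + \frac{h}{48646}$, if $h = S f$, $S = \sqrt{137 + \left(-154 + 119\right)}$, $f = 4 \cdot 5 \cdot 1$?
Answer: $\frac{18836}{13229} + \frac{10 \sqrt{102}}{24323} \approx 1.428$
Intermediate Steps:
$f = 20$ ($f = 20 \cdot 1 = 20$)
$S = \sqrt{102}$ ($S = \sqrt{137 - 35} = \sqrt{102} \approx 10.1$)
$h = 20 \sqrt{102}$ ($h = \sqrt{102} \cdot 20 = 20 \sqrt{102} \approx 201.99$)
$- \frac{18836}{-13229} + \frac{h}{48646} = - \frac{18836}{-13229} + \frac{20 \sqrt{102}}{48646} = \left(-18836\right) \left(- \frac{1}{13229}\right) + 20 \sqrt{102} \cdot \frac{1}{48646} = \frac{18836}{13229} + \frac{10 \sqrt{102}}{24323}$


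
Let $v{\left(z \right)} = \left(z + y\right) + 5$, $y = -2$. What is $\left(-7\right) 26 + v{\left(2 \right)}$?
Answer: $-177$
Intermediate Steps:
$v{\left(z \right)} = 3 + z$ ($v{\left(z \right)} = \left(z - 2\right) + 5 = \left(-2 + z\right) + 5 = 3 + z$)
$\left(-7\right) 26 + v{\left(2 \right)} = \left(-7\right) 26 + \left(3 + 2\right) = -182 + 5 = -177$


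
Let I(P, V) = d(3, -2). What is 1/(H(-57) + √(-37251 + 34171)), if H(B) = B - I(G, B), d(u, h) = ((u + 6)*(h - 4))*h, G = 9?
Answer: -3/551 - 2*I*√770/30305 ≈ -0.0054446 - 0.0018313*I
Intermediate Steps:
d(u, h) = h*(-4 + h)*(6 + u) (d(u, h) = ((6 + u)*(-4 + h))*h = ((-4 + h)*(6 + u))*h = h*(-4 + h)*(6 + u))
I(P, V) = 108 (I(P, V) = -2*(-24 - 4*3 + 6*(-2) - 2*3) = -2*(-24 - 12 - 12 - 6) = -2*(-54) = 108)
H(B) = -108 + B (H(B) = B - 1*108 = B - 108 = -108 + B)
1/(H(-57) + √(-37251 + 34171)) = 1/((-108 - 57) + √(-37251 + 34171)) = 1/(-165 + √(-3080)) = 1/(-165 + 2*I*√770)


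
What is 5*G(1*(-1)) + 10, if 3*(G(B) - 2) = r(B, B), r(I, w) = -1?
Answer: 55/3 ≈ 18.333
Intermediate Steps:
G(B) = 5/3 (G(B) = 2 + (⅓)*(-1) = 2 - ⅓ = 5/3)
5*G(1*(-1)) + 10 = 5*(5/3) + 10 = 25/3 + 10 = 55/3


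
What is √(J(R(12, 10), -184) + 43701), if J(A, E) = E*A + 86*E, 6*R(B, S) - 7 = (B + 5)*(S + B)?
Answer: √16193 ≈ 127.25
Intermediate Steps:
R(B, S) = 7/6 + (5 + B)*(B + S)/6 (R(B, S) = 7/6 + ((B + 5)*(S + B))/6 = 7/6 + ((5 + B)*(B + S))/6 = 7/6 + (5 + B)*(B + S)/6)
J(A, E) = 86*E + A*E (J(A, E) = A*E + 86*E = 86*E + A*E)
√(J(R(12, 10), -184) + 43701) = √(-184*(86 + (7/6 + (⅙)*12² + (⅚)*12 + (⅚)*10 + (⅙)*12*10)) + 43701) = √(-184*(86 + (7/6 + (⅙)*144 + 10 + 25/3 + 20)) + 43701) = √(-184*(86 + (7/6 + 24 + 10 + 25/3 + 20)) + 43701) = √(-184*(86 + 127/2) + 43701) = √(-184*299/2 + 43701) = √(-27508 + 43701) = √16193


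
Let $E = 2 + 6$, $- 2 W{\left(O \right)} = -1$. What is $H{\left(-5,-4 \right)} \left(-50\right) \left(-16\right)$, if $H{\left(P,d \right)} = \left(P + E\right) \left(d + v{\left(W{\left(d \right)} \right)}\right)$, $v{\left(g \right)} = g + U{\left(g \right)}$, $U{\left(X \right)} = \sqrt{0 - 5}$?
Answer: $-8400 + 2400 i \sqrt{5} \approx -8400.0 + 5366.6 i$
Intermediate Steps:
$W{\left(O \right)} = \frac{1}{2}$ ($W{\left(O \right)} = \left(- \frac{1}{2}\right) \left(-1\right) = \frac{1}{2}$)
$U{\left(X \right)} = i \sqrt{5}$ ($U{\left(X \right)} = \sqrt{-5} = i \sqrt{5}$)
$v{\left(g \right)} = g + i \sqrt{5}$
$E = 8$
$H{\left(P,d \right)} = \left(8 + P\right) \left(\frac{1}{2} + d + i \sqrt{5}\right)$ ($H{\left(P,d \right)} = \left(P + 8\right) \left(d + \left(\frac{1}{2} + i \sqrt{5}\right)\right) = \left(8 + P\right) \left(\frac{1}{2} + d + i \sqrt{5}\right)$)
$H{\left(-5,-4 \right)} \left(-50\right) \left(-16\right) = \left(4 + \frac{1}{2} \left(-5\right) + 8 \left(-4\right) - -20 + 8 i \sqrt{5} + i \left(-5\right) \sqrt{5}\right) \left(-50\right) \left(-16\right) = \left(4 - \frac{5}{2} - 32 + 20 + 8 i \sqrt{5} - 5 i \sqrt{5}\right) \left(-50\right) \left(-16\right) = \left(- \frac{21}{2} + 3 i \sqrt{5}\right) \left(-50\right) \left(-16\right) = \left(525 - 150 i \sqrt{5}\right) \left(-16\right) = -8400 + 2400 i \sqrt{5}$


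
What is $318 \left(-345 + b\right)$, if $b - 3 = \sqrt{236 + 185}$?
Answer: $-108756 + 318 \sqrt{421} \approx -1.0223 \cdot 10^{5}$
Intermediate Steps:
$b = 3 + \sqrt{421}$ ($b = 3 + \sqrt{236 + 185} = 3 + \sqrt{421} \approx 23.518$)
$318 \left(-345 + b\right) = 318 \left(-345 + \left(3 + \sqrt{421}\right)\right) = 318 \left(-342 + \sqrt{421}\right) = -108756 + 318 \sqrt{421}$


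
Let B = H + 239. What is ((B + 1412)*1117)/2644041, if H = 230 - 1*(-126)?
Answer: 747273/881347 ≈ 0.84788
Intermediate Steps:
H = 356 (H = 230 + 126 = 356)
B = 595 (B = 356 + 239 = 595)
((B + 1412)*1117)/2644041 = ((595 + 1412)*1117)/2644041 = (2007*1117)*(1/2644041) = 2241819*(1/2644041) = 747273/881347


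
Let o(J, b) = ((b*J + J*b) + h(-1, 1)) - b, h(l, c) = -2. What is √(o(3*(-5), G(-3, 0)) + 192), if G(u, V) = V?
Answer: √190 ≈ 13.784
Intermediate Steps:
o(J, b) = -2 - b + 2*J*b (o(J, b) = ((b*J + J*b) - 2) - b = ((J*b + J*b) - 2) - b = (2*J*b - 2) - b = (-2 + 2*J*b) - b = -2 - b + 2*J*b)
√(o(3*(-5), G(-3, 0)) + 192) = √((-2 - 1*0 + 2*(3*(-5))*0) + 192) = √((-2 + 0 + 2*(-15)*0) + 192) = √((-2 + 0 + 0) + 192) = √(-2 + 192) = √190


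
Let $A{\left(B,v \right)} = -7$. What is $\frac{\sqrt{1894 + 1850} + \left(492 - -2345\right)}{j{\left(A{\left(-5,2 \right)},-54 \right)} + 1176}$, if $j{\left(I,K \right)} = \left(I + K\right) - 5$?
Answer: $\frac{2837}{1110} + \frac{2 \sqrt{26}}{185} \approx 2.611$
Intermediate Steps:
$j{\left(I,K \right)} = -5 + I + K$
$\frac{\sqrt{1894 + 1850} + \left(492 - -2345\right)}{j{\left(A{\left(-5,2 \right)},-54 \right)} + 1176} = \frac{\sqrt{1894 + 1850} + \left(492 - -2345\right)}{\left(-5 - 7 - 54\right) + 1176} = \frac{\sqrt{3744} + \left(492 + 2345\right)}{-66 + 1176} = \frac{12 \sqrt{26} + 2837}{1110} = \left(2837 + 12 \sqrt{26}\right) \frac{1}{1110} = \frac{2837}{1110} + \frac{2 \sqrt{26}}{185}$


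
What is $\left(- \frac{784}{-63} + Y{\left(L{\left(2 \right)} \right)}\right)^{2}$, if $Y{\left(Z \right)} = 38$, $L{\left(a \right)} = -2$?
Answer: $\frac{206116}{81} \approx 2544.6$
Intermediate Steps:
$\left(- \frac{784}{-63} + Y{\left(L{\left(2 \right)} \right)}\right)^{2} = \left(- \frac{784}{-63} + 38\right)^{2} = \left(\left(-784\right) \left(- \frac{1}{63}\right) + 38\right)^{2} = \left(\frac{112}{9} + 38\right)^{2} = \left(\frac{454}{9}\right)^{2} = \frac{206116}{81}$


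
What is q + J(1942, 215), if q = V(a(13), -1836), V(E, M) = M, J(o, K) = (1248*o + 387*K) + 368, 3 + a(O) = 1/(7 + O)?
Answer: 2505353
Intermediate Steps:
a(O) = -3 + 1/(7 + O)
J(o, K) = 368 + 387*K + 1248*o (J(o, K) = (387*K + 1248*o) + 368 = 368 + 387*K + 1248*o)
q = -1836
q + J(1942, 215) = -1836 + (368 + 387*215 + 1248*1942) = -1836 + (368 + 83205 + 2423616) = -1836 + 2507189 = 2505353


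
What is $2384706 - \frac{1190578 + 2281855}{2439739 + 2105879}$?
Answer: $\frac{10839959045875}{4545618} \approx 2.3847 \cdot 10^{6}$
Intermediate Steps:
$2384706 - \frac{1190578 + 2281855}{2439739 + 2105879} = 2384706 - \frac{3472433}{4545618} = \frac{10839959045875}{4545618}$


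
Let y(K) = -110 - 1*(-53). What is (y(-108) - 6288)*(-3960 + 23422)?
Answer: -123486390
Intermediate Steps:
y(K) = -57 (y(K) = -110 + 53 = -57)
(y(-108) - 6288)*(-3960 + 23422) = (-57 - 6288)*(-3960 + 23422) = -6345*19462 = -123486390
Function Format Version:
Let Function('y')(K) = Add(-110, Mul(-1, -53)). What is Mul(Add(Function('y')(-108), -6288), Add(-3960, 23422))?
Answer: -123486390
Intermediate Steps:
Function('y')(K) = -57 (Function('y')(K) = Add(-110, 53) = -57)
Mul(Add(Function('y')(-108), -6288), Add(-3960, 23422)) = Mul(Add(-57, -6288), Add(-3960, 23422)) = Mul(-6345, 19462) = -123486390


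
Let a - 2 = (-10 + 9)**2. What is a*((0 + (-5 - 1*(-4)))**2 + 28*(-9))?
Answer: -753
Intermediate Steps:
a = 3 (a = 2 + (-10 + 9)**2 = 2 + (-1)**2 = 2 + 1 = 3)
a*((0 + (-5 - 1*(-4)))**2 + 28*(-9)) = 3*((0 + (-5 - 1*(-4)))**2 + 28*(-9)) = 3*((0 + (-5 + 4))**2 - 252) = 3*((0 - 1)**2 - 252) = 3*((-1)**2 - 252) = 3*(1 - 252) = 3*(-251) = -753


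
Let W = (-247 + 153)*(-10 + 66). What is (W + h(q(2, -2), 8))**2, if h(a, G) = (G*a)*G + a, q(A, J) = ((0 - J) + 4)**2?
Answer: 8549776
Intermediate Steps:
W = -5264 (W = -94*56 = -5264)
q(A, J) = (4 - J)**2 (q(A, J) = (-J + 4)**2 = (4 - J)**2)
h(a, G) = a + a*G**2 (h(a, G) = a*G**2 + a = a + a*G**2)
(W + h(q(2, -2), 8))**2 = (-5264 + (-4 - 2)**2*(1 + 8**2))**2 = (-5264 + (-6)**2*(1 + 64))**2 = (-5264 + 36*65)**2 = (-5264 + 2340)**2 = (-2924)**2 = 8549776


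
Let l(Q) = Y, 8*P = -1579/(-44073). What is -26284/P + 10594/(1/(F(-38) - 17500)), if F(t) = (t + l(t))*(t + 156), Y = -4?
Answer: -384909624112/1579 ≈ -2.4377e+8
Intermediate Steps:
P = 1579/352584 (P = (-1579/(-44073))/8 = (-1579*(-1/44073))/8 = (⅛)*(1579/44073) = 1579/352584 ≈ 0.0044784)
l(Q) = -4
F(t) = (-4 + t)*(156 + t) (F(t) = (t - 4)*(t + 156) = (-4 + t)*(156 + t))
-26284/P + 10594/(1/(F(-38) - 17500)) = -26284/1579/352584 + 10594/(1/((-624 + (-38)² + 152*(-38)) - 17500)) = -26284*352584/1579 + 10594/(1/((-624 + 1444 - 5776) - 17500)) = -9267317856/1579 + 10594/(1/(-4956 - 17500)) = -9267317856/1579 + 10594/(1/(-22456)) = -9267317856/1579 + 10594/(-1/22456) = -9267317856/1579 + 10594*(-22456) = -9267317856/1579 - 237898864 = -384909624112/1579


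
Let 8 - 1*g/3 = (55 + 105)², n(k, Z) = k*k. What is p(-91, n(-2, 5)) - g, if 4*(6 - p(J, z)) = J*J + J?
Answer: 149469/2 ≈ 74735.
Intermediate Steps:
n(k, Z) = k²
g = -76776 (g = 24 - 3*(55 + 105)² = 24 - 3*160² = 24 - 3*25600 = 24 - 76800 = -76776)
p(J, z) = 6 - J/4 - J²/4 (p(J, z) = 6 - (J*J + J)/4 = 6 - (J² + J)/4 = 6 - (J + J²)/4 = 6 + (-J/4 - J²/4) = 6 - J/4 - J²/4)
p(-91, n(-2, 5)) - g = (6 - ¼*(-91) - ¼*(-91)²) - 1*(-76776) = (6 + 91/4 - ¼*8281) + 76776 = (6 + 91/4 - 8281/4) + 76776 = -4083/2 + 76776 = 149469/2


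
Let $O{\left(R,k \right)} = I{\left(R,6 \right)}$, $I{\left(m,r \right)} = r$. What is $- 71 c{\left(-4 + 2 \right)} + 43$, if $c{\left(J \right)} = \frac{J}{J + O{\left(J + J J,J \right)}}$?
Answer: $\frac{157}{2} \approx 78.5$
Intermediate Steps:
$O{\left(R,k \right)} = 6$
$c{\left(J \right)} = \frac{J}{6 + J}$ ($c{\left(J \right)} = \frac{J}{J + 6} = \frac{J}{6 + J}$)
$- 71 c{\left(-4 + 2 \right)} + 43 = - 71 \frac{-4 + 2}{6 + \left(-4 + 2\right)} + 43 = - 71 \left(- \frac{2}{6 - 2}\right) + 43 = - 71 \left(- \frac{2}{4}\right) + 43 = - 71 \left(\left(-2\right) \frac{1}{4}\right) + 43 = \left(-71\right) \left(- \frac{1}{2}\right) + 43 = \frac{71}{2} + 43 = \frac{157}{2}$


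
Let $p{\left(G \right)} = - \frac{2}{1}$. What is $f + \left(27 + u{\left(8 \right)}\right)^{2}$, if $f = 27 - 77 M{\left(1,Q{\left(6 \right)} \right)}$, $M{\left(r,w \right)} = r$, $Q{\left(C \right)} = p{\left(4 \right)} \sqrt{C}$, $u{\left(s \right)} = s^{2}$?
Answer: $8231$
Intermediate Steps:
$p{\left(G \right)} = -2$ ($p{\left(G \right)} = \left(-2\right) 1 = -2$)
$Q{\left(C \right)} = - 2 \sqrt{C}$
$f = -50$ ($f = 27 - 77 = -50$)
$f + \left(27 + u{\left(8 \right)}\right)^{2} = -50 + \left(27 + 8^{2}\right)^{2} = -50 + \left(27 + 64\right)^{2} = -50 + 91^{2} = -50 + 8281 = 8231$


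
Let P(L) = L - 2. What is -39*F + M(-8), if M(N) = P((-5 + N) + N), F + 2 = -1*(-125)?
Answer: -4820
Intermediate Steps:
P(L) = -2 + L
F = 123 (F = -2 - 1*(-125) = -2 + 125 = 123)
M(N) = -7 + 2*N (M(N) = -2 + ((-5 + N) + N) = -2 + (-5 + 2*N) = -7 + 2*N)
-39*F + M(-8) = -39*123 + (-7 + 2*(-8)) = -4797 + (-7 - 16) = -4797 - 23 = -4820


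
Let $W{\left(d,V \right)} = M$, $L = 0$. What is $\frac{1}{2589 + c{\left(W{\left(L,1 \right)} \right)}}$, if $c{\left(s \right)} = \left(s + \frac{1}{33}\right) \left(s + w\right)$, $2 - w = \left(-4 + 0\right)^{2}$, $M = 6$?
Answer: $\frac{33}{83845} \approx 0.00039358$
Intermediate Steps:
$W{\left(d,V \right)} = 6$
$w = -14$ ($w = 2 - \left(-4 + 0\right)^{2} = 2 - \left(-4\right)^{2} = 2 - 16 = -14$)
$c{\left(s \right)} = \left(-14 + s\right) \left(\frac{1}{33} + s\right)$ ($c{\left(s \right)} = \left(s + \frac{1}{33}\right) \left(s - 14\right) = \left(s + \frac{1}{33}\right) \left(-14 + s\right) = \left(\frac{1}{33} + s\right) \left(-14 + s\right) = \left(-14 + s\right) \left(\frac{1}{33} + s\right)$)
$\frac{1}{2589 + c{\left(W{\left(L,1 \right)} \right)}} = \frac{1}{2589 - \left(\frac{2780}{33} - 36\right)} = \frac{1}{2589 - \frac{1592}{33}} = \frac{1}{\frac{83845}{33}} = \frac{33}{83845}$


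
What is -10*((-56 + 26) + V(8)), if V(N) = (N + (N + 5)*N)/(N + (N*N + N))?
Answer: 286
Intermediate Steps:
V(N) = (N + N*(5 + N))/(N**2 + 2*N) (V(N) = (N + (5 + N)*N)/(N + (N**2 + N)) = (N + N*(5 + N))/(N + (N + N**2)) = (N + N*(5 + N))/(N**2 + 2*N))
-10*((-56 + 26) + V(8)) = -10*((-56 + 26) + (6 + 8)/(2 + 8)) = -10*(-30 + 14/10) = -10*(-30 + (1/10)*14) = -10*(-30 + 7/5) = -10*(-143/5) = 286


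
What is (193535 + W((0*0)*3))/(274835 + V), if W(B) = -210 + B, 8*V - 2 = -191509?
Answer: 1546600/2007173 ≈ 0.77054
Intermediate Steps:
V = -191507/8 (V = ¼ + (⅛)*(-191509) = ¼ - 191509/8 = -191507/8 ≈ -23938.)
(193535 + W((0*0)*3))/(274835 + V) = (193535 + (-210 + (0*0)*3))/(274835 - 191507/8) = (193535 + (-210 + 0*3))/(2007173/8) = (193535 + (-210 + 0))*(8/2007173) = (193535 - 210)*(8/2007173) = 193325*(8/2007173) = 1546600/2007173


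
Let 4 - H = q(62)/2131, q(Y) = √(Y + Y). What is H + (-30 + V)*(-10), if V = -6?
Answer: 364 - 2*√31/2131 ≈ 363.99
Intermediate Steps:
q(Y) = √2*√Y (q(Y) = √(2*Y) = √2*√Y)
H = 4 - 2*√31/2131 (H = 4 - √2*√62/2131 = 4 - 2*√31/2131 ≈ 3.9948)
H + (-30 + V)*(-10) = (4 - 2*√31/2131) + (-30 - 6)*(-10) = (4 - 2*√31/2131) - 36*(-10) = (4 - 2*√31/2131) + 360 = 364 - 2*√31/2131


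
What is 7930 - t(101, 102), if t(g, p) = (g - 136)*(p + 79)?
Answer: 14265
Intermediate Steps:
t(g, p) = (-136 + g)*(79 + p)
7930 - t(101, 102) = 7930 - (-10744 - 136*102 + 79*101 + 101*102) = 7930 - (-10744 - 13872 + 7979 + 10302) = 7930 - 1*(-6335) = 7930 + 6335 = 14265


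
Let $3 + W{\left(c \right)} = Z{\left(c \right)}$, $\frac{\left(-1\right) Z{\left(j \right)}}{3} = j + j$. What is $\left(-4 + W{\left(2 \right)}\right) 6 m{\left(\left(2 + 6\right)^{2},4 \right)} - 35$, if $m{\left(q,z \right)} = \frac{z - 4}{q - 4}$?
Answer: $-35$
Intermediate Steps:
$Z{\left(j \right)} = - 6 j$ ($Z{\left(j \right)} = - 3 \left(j + j\right) = - 3 \cdot 2 j = - 6 j$)
$W{\left(c \right)} = -3 - 6 c$
$m{\left(q,z \right)} = \frac{-4 + z}{-4 + q}$
$\left(-4 + W{\left(2 \right)}\right) 6 m{\left(\left(2 + 6\right)^{2},4 \right)} - 35 = \left(-4 - 15\right) 6 \frac{-4 + 4}{-4 + \left(2 + 6\right)^{2}} - 35 = \left(-4 - 15\right) 6 \frac{1}{-4 + 8^{2}} \cdot 0 - 35 = \left(-4 - 15\right) 6 \frac{1}{-4 + 64} \cdot 0 - 35 = \left(-19\right) 6 \cdot \frac{1}{60} \cdot 0 - 35 = - 114 \cdot \frac{1}{60} \cdot 0 - 35 = \left(-114\right) 0 - 35 = 0 - 35 = -35$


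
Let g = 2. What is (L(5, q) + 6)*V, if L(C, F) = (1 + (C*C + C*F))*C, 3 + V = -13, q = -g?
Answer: -1376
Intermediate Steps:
q = -2 (q = -1*2 = -2)
V = -16 (V = -3 - 13 = -16)
L(C, F) = C*(1 + C² + C*F) (L(C, F) = (1 + (C² + C*F))*C = (1 + C² + C*F)*C = C*(1 + C² + C*F))
(L(5, q) + 6)*V = (5*(1 + 5² + 5*(-2)) + 6)*(-16) = (5*(1 + 25 - 10) + 6)*(-16) = (5*16 + 6)*(-16) = (80 + 6)*(-16) = 86*(-16) = -1376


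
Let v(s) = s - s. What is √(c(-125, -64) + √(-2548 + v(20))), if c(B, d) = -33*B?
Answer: √(4125 + 14*I*√13) ≈ 64.227 + 0.393*I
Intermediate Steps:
v(s) = 0
√(c(-125, -64) + √(-2548 + v(20))) = √(-33*(-125) + √(-2548 + 0)) = √(4125 + √(-2548)) = √(4125 + 14*I*√13)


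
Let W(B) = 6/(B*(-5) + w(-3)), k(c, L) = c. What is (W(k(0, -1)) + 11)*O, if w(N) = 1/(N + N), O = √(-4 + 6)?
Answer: -25*√2 ≈ -35.355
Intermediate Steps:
O = √2 ≈ 1.4142
w(N) = 1/(2*N)
W(B) = 6/(-⅙ - 5*B) (W(B) = 6/(B*(-5) + (½)/(-3)) = 6/(-5*B + (½)*(-⅓)) = 6/(-5*B - ⅙) = 6/(-⅙ - 5*B))
(W(k(0, -1)) + 11)*O = (-36/(1 + 30*0) + 11)*√2 = (-36/(1 + 0) + 11)*√2 = (-36/1 + 11)*√2 = (-36*1 + 11)*√2 = (-36 + 11)*√2 = -25*√2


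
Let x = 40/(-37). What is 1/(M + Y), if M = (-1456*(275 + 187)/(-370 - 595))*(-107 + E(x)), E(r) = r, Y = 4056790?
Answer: 35705/142157671622 ≈ 2.5116e-7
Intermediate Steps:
x = -40/37 (x = 40*(-1/37) = -40/37 ≈ -1.0811)
M = -2690015328/35705 (M = (-1456*(275 + 187)/(-370 - 595))*(-107 - 40/37) = -1456/((-965/462))*(-3999/37) = -1456/((-965*1/462))*(-3999/37) = -1456/(-965/462)*(-3999/37) = -1456*(-462/965)*(-3999/37) = (672672/965)*(-3999/37) = -2690015328/35705 ≈ -75340.)
1/(M + Y) = 1/(-2690015328/35705 + 4056790) = 1/(142157671622/35705) = 35705/142157671622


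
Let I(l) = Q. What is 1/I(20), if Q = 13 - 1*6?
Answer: ⅐ ≈ 0.14286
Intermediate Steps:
Q = 7 (Q = 13 - 6 = 7)
I(l) = 7
1/I(20) = 1/7 = ⅐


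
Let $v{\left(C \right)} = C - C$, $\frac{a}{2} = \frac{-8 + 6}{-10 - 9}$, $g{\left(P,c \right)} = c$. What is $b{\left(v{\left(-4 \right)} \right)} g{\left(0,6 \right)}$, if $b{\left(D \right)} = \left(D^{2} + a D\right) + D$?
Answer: $0$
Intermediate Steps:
$a = \frac{4}{19}$ ($a = 2 \frac{-8 + 6}{-10 - 9} = 2 \left(- \frac{2}{-19}\right) = 2 \left(\left(-2\right) \left(- \frac{1}{19}\right)\right) = 2 \cdot \frac{2}{19} = \frac{4}{19} \approx 0.21053$)
$v{\left(C \right)} = 0$
$b{\left(D \right)} = D^{2} + \frac{23 D}{19}$ ($b{\left(D \right)} = \left(D^{2} + \frac{4 D}{19}\right) + D = D^{2} + \frac{23 D}{19}$)
$b{\left(v{\left(-4 \right)} \right)} g{\left(0,6 \right)} = \frac{1}{19} \cdot 0 \left(23 + 19 \cdot 0\right) 6 = \frac{1}{19} \cdot 0 \left(23 + 0\right) 6 = \frac{1}{19} \cdot 0 \cdot 23 \cdot 6 = 0 \cdot 6 = 0$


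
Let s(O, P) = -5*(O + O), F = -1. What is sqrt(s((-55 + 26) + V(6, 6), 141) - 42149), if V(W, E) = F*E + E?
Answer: 3*I*sqrt(4651) ≈ 204.59*I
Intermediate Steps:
V(W, E) = 0 (V(W, E) = -E + E = 0)
s(O, P) = -10*O
sqrt(s((-55 + 26) + V(6, 6), 141) - 42149) = sqrt(-10*((-55 + 26) + 0) - 42149) = sqrt(-10*(-29 + 0) - 42149) = sqrt(-10*(-29) - 42149) = sqrt(290 - 42149) = sqrt(-41859) = 3*I*sqrt(4651)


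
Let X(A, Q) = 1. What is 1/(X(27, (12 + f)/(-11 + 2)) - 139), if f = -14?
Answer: -1/138 ≈ -0.0072464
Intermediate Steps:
1/(X(27, (12 + f)/(-11 + 2)) - 139) = 1/(1 - 139) = 1/(-138) = -1/138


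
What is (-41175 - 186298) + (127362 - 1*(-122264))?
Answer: 22153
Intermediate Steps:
(-41175 - 186298) + (127362 - 1*(-122264)) = -227473 + (127362 + 122264) = -227473 + 249626 = 22153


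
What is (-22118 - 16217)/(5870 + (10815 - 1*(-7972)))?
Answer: -38335/24657 ≈ -1.5547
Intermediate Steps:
(-22118 - 16217)/(5870 + (10815 - 1*(-7972))) = -38335/(5870 + (10815 + 7972)) = -38335/(5870 + 18787) = -38335/24657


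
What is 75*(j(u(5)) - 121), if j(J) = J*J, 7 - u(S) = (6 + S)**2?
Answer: 965625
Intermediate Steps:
u(S) = 7 - (6 + S)**2
j(J) = J**2
75*(j(u(5)) - 121) = 75*((7 - (6 + 5)**2)**2 - 121) = 75*((7 - 1*11**2)**2 - 121) = 75*((7 - 1*121)**2 - 121) = 75*((7 - 121)**2 - 121) = 75*((-114)**2 - 121) = 75*(12996 - 121) = 75*12875 = 965625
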